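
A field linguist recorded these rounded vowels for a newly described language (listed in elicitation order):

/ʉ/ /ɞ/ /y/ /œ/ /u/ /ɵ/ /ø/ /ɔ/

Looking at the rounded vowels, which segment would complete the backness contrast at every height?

/o/

height            front     central   back    
high              y         ʉ         u       
high-mid          ø         ɵ         —       
low-mid           œ         ɞ         ɔ       
The high-mid row has no back member, so the gap is the high-mid back rounded vowel /o/.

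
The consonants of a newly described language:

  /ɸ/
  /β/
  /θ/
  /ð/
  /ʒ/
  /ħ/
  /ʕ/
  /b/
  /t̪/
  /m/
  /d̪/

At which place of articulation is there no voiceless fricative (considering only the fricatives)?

place of articulation  voiceless  voiced  
bilabial          ɸ         β       
dental            θ         ð       
postalveolar      —         ʒ       
pharyngeal        ħ         ʕ       
Every place of articulation has a voiceless member except postalveolar, where /ʃ/ would be expected.

postalveolar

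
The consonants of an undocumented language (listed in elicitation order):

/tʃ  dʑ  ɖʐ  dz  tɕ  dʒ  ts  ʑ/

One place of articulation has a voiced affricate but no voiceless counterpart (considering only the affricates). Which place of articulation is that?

place of articulation  voiceless  voiced  
alveolar          ts        dz      
postalveolar      tʃ        dʒ      
retroflex         —         ɖʐ      
alveolo-palatal   tɕ        dʑ      
Every place of articulation has a voiceless member except retroflex, where /ʈʂ/ would be expected.

retroflex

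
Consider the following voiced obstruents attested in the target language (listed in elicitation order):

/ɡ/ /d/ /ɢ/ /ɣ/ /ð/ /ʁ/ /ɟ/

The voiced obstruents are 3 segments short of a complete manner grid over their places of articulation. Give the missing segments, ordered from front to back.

place of articulation  stop      fricative
dental            —         ð       
alveolar          d         —       
palatal           ɟ         —       
velar             ɡ         ɣ       
uvular            ɢ         ʁ       
Gaps, from front to back: dental lacks stop (/d̪/); alveolar lacks fricative (/z/); palatal lacks fricative (/ʝ/).

/d̪/, /z/, /ʝ/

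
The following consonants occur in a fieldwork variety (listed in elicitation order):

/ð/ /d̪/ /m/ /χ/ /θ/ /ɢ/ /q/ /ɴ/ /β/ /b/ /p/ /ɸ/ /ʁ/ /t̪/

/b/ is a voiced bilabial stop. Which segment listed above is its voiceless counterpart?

/p/

The voiceless counterpart is a voiceless bilabial stop — in this inventory, /p/.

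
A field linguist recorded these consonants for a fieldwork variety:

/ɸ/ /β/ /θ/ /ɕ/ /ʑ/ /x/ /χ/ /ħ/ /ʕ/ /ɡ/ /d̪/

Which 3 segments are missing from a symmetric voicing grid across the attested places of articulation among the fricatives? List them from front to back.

/ð/, /ɣ/, /ʁ/

bilabial: voiceless /ɸ/, voiced /β/.
dental: voiceless /θ/, voiced —.
alveolo-palatal: voiceless /ɕ/, voiced /ʑ/.
velar: voiceless /x/, voiced —.
uvular: voiceless /χ/, voiced —.
pharyngeal: voiceless /ħ/, voiced /ʕ/.
Gaps, from front to back: dental lacks voiced (/ð/); velar lacks voiced (/ɣ/); uvular lacks voiced (/ʁ/).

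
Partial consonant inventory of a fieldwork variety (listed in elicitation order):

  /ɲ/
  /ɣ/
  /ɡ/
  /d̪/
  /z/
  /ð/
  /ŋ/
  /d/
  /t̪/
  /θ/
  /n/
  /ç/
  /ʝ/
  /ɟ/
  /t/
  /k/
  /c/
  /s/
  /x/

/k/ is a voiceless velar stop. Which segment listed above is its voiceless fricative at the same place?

The voiceless fricative at the same place is a voiceless velar fricative — in this inventory, /x/.

/x/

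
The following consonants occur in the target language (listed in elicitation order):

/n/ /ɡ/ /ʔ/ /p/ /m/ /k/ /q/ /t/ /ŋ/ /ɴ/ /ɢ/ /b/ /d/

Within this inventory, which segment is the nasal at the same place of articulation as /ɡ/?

/ɡ/ is a voiced velar stop.
The nasal at the same place is a velar nasal — in this inventory, /ŋ/.

/ŋ/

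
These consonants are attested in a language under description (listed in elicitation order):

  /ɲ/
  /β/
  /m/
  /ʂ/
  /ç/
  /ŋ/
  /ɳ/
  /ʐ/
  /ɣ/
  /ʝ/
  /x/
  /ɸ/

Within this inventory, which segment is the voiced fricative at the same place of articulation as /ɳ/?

/ɳ/ is a retroflex nasal.
The voiced fricative at the same place is a voiced retroflex fricative — in this inventory, /ʐ/.

/ʐ/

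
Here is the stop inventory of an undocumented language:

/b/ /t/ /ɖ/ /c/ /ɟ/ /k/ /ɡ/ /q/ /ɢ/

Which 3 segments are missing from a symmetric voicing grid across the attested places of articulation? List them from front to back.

/p/, /d/, /ʈ/

bilabial: voiceless —, voiced /b/.
alveolar: voiceless /t/, voiced —.
retroflex: voiceless —, voiced /ɖ/.
palatal: voiceless /c/, voiced /ɟ/.
velar: voiceless /k/, voiced /ɡ/.
uvular: voiceless /q/, voiced /ɢ/.
Gaps, from front to back: bilabial lacks voiceless (/p/); alveolar lacks voiced (/d/); retroflex lacks voiceless (/ʈ/).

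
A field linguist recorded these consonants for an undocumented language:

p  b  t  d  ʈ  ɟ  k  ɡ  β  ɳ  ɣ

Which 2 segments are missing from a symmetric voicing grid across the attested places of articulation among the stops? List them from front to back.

bilabial: voiceless /p/, voiced /b/.
alveolar: voiceless /t/, voiced /d/.
retroflex: voiceless /ʈ/, voiced —.
palatal: voiceless —, voiced /ɟ/.
velar: voiceless /k/, voiced /ɡ/.
Gaps, from front to back: retroflex lacks voiced (/ɖ/); palatal lacks voiceless (/c/).

/ɖ/, /c/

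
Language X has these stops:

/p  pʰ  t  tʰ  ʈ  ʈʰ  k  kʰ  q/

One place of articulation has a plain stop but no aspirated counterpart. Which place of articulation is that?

bilabial: plain /p/, aspirated /pʰ/.
alveolar: plain /t/, aspirated /tʰ/.
retroflex: plain /ʈ/, aspirated /ʈʰ/.
velar: plain /k/, aspirated /kʰ/.
uvular: plain /q/, aspirated —.
Every place of articulation has an aspirated member except uvular, where /qʰ/ would be expected.

uvular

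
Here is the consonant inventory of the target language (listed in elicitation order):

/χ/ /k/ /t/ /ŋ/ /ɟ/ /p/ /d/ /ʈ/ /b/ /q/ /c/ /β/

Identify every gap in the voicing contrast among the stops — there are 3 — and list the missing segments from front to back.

/ɖ/, /ɡ/, /ɢ/

bilabial: voiceless /p/, voiced /b/.
alveolar: voiceless /t/, voiced /d/.
retroflex: voiceless /ʈ/, voiced —.
palatal: voiceless /c/, voiced /ɟ/.
velar: voiceless /k/, voiced —.
uvular: voiceless /q/, voiced —.
Gaps, from front to back: retroflex lacks voiced (/ɖ/); velar lacks voiced (/ɡ/); uvular lacks voiced (/ɢ/).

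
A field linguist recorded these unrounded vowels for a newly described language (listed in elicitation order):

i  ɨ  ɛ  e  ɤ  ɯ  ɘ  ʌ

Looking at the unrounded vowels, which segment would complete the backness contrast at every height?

Front: /i/ (high), /e/ (high-mid), /ɛ/ (low-mid).
Central: /ɨ/ (high), /ɘ/ (high-mid).
Back: /ɯ/ (high), /ɤ/ (high-mid), /ʌ/ (low-mid).
The low-mid row has no central member, so the gap is the low-mid central unrounded vowel /ɜ/.

/ɜ/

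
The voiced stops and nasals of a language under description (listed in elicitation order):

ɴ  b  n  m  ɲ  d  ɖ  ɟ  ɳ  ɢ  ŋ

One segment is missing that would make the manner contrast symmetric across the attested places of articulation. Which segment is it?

Oral stop: /b/ (bilabial), /d/ (alveolar), /ɖ/ (retroflex), /ɟ/ (palatal), /ɢ/ (uvular).
Nasal: /m/ (bilabial), /n/ (alveolar), /ɳ/ (retroflex), /ɲ/ (palatal), /ŋ/ (velar), /ɴ/ (uvular).
The velar row has no oral stop member, so the gap is the velar oral stop /ɡ/.

/ɡ/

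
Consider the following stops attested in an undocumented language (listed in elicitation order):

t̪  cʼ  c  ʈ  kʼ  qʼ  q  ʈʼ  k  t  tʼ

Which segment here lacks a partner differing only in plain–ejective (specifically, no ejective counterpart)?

Alveolar: /t/ ~ /tʼ/
Retroflex: /ʈ/ ~ /ʈʼ/
Palatal: /c/ ~ /cʼ/
Velar: /k/ ~ /kʼ/
Uvular: /q/ ~ /qʼ/
Dental: only /t̪/ (plain); no ejective partner.
So /t̪/ is the unpaired segment.

/t̪/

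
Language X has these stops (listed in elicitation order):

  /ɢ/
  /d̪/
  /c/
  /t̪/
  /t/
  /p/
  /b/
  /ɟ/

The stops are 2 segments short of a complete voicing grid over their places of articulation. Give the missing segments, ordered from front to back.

place of articulation  voiceless  voiced  
bilabial          p         b       
dental            t̪        d̪      
alveolar          t         —       
palatal           c         ɟ       
uvular            —         ɢ       
Gaps, from front to back: alveolar lacks voiced (/d/); uvular lacks voiceless (/q/).

/d/, /q/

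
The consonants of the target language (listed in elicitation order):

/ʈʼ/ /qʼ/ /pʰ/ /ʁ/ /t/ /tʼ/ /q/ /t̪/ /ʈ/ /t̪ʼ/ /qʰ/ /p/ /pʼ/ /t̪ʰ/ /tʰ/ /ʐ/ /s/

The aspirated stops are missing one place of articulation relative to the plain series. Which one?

retroflex

place of articulation  plain     aspirated  ejective
bilabial          p         pʰ        pʼ      
dental            t̪        t̪ʰ       t̪ʼ     
alveolar          t         tʰ        tʼ      
retroflex         ʈ         —         ʈʼ      
uvular            q         qʰ        qʼ      
Every place of articulation has an aspirated member except retroflex, where /ʈʰ/ would be expected.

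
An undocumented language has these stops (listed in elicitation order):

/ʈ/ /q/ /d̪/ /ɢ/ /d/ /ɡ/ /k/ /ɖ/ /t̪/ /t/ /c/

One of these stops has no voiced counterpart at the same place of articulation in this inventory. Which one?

Dental: /t̪/ ~ /d̪/
Alveolar: /t/ ~ /d/
Retroflex: /ʈ/ ~ /ɖ/
Velar: /k/ ~ /ɡ/
Uvular: /q/ ~ /ɢ/
Palatal: only /c/ (voiceless); no voiced partner.
So /c/ is the unpaired segment.

/c/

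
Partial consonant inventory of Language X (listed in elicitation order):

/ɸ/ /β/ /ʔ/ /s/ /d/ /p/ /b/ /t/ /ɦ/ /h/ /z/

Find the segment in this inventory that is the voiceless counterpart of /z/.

/z/ is a voiced alveolar fricative.
The voiceless counterpart is a voiceless alveolar fricative — in this inventory, /s/.

/s/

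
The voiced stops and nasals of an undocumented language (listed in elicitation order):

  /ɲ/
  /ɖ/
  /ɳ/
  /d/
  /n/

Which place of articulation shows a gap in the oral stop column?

Oral stop: /d/ (alveolar), /ɖ/ (retroflex).
Nasal: /n/ (alveolar), /ɳ/ (retroflex), /ɲ/ (palatal).
Every place of articulation has an oral stop member except palatal, where /ɟ/ would be expected.

palatal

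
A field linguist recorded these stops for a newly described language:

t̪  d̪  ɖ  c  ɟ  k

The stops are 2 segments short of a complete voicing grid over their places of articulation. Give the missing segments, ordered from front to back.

/ʈ/, /ɡ/

Voiceless: /t̪/ (dental), /c/ (palatal), /k/ (velar).
Voiced: /d̪/ (dental), /ɖ/ (retroflex), /ɟ/ (palatal).
Gaps, from front to back: retroflex lacks voiceless (/ʈ/); velar lacks voiced (/ɡ/).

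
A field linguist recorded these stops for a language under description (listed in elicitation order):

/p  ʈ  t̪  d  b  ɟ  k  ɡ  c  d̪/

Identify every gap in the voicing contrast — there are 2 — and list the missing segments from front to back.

Voiceless: /p/ (bilabial), /t̪/ (dental), /ʈ/ (retroflex), /c/ (palatal), /k/ (velar).
Voiced: /b/ (bilabial), /d̪/ (dental), /d/ (alveolar), /ɟ/ (palatal), /ɡ/ (velar).
Gaps, from front to back: alveolar lacks voiceless (/t/); retroflex lacks voiced (/ɖ/).

/t/, /ɖ/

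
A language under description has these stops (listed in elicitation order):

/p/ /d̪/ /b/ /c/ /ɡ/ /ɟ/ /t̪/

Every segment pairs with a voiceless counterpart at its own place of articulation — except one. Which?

Bilabial: /p/ ~ /b/
Dental: /t̪/ ~ /d̪/
Palatal: /c/ ~ /ɟ/
Velar: only /ɡ/ (voiced); no voiceless partner.
So /ɡ/ is the unpaired segment.

/ɡ/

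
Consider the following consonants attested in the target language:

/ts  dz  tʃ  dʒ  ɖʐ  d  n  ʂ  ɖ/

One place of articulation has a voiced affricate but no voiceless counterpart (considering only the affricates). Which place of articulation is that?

Voiceless: /ts/ (alveolar), /tʃ/ (postalveolar).
Voiced: /dz/ (alveolar), /dʒ/ (postalveolar), /ɖʐ/ (retroflex).
Every place of articulation has a voiceless member except retroflex, where /ʈʂ/ would be expected.

retroflex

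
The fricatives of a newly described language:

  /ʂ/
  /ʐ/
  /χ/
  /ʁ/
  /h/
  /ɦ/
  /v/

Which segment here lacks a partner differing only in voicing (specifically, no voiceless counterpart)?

/v/

Retroflex: /ʂ/ ~ /ʐ/
Uvular: /χ/ ~ /ʁ/
Glottal: /h/ ~ /ɦ/
Labiodental: only /v/ (voiced); no voiceless partner.
So /v/ is the unpaired segment.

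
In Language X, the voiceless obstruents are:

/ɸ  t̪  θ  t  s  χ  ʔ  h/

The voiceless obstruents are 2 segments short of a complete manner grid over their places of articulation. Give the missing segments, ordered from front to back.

/p/, /q/

place of articulation  stop      fricative
bilabial          —         ɸ       
dental            t̪        θ       
alveolar          t         s       
uvular            —         χ       
glottal           ʔ         h       
Gaps, from front to back: bilabial lacks stop (/p/); uvular lacks stop (/q/).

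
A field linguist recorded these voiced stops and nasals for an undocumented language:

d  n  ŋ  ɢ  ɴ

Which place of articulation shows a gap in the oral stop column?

Oral stop: /d/ (alveolar), /ɢ/ (uvular).
Nasal: /n/ (alveolar), /ŋ/ (velar), /ɴ/ (uvular).
Every place of articulation has an oral stop member except velar, where /ɡ/ would be expected.

velar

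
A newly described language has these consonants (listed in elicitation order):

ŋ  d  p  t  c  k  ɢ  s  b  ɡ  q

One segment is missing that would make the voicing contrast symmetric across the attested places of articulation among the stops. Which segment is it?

bilabial: voiceless /p/, voiced /b/.
alveolar: voiceless /t/, voiced /d/.
palatal: voiceless /c/, voiced —.
velar: voiceless /k/, voiced /ɡ/.
uvular: voiceless /q/, voiced /ɢ/.
The palatal row has no voiced member, so the gap is the voiced palatal stop /ɟ/.

/ɟ/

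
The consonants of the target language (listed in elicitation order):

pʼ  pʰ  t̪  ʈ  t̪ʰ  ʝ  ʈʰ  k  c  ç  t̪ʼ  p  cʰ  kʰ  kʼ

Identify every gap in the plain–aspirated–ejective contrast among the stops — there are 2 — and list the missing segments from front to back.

/ʈʼ/, /cʼ/

place of articulation  plain     aspirated  ejective
bilabial          p         pʰ        pʼ      
dental            t̪        t̪ʰ       t̪ʼ     
retroflex         ʈ         ʈʰ        —       
palatal           c         cʰ        —       
velar             k         kʰ        kʼ      
Gaps, from front to back: retroflex lacks ejective (/ʈʼ/); palatal lacks ejective (/cʼ/).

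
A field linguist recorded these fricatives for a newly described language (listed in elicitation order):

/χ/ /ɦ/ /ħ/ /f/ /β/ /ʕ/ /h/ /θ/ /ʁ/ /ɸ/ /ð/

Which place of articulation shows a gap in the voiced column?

labiodental

Voiceless: /ɸ/ (bilabial), /f/ (labiodental), /θ/ (dental), /χ/ (uvular), /ħ/ (pharyngeal), /h/ (glottal).
Voiced: /β/ (bilabial), /ð/ (dental), /ʁ/ (uvular), /ʕ/ (pharyngeal), /ɦ/ (glottal).
Every place of articulation has a voiced member except labiodental, where /v/ would be expected.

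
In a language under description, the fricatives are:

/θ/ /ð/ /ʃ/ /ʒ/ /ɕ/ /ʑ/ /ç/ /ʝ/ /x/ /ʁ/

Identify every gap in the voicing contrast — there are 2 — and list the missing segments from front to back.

dental: voiceless /θ/, voiced /ð/.
postalveolar: voiceless /ʃ/, voiced /ʒ/.
alveolo-palatal: voiceless /ɕ/, voiced /ʑ/.
palatal: voiceless /ç/, voiced /ʝ/.
velar: voiceless /x/, voiced —.
uvular: voiceless —, voiced /ʁ/.
Gaps, from front to back: velar lacks voiced (/ɣ/); uvular lacks voiceless (/χ/).

/ɣ/, /χ/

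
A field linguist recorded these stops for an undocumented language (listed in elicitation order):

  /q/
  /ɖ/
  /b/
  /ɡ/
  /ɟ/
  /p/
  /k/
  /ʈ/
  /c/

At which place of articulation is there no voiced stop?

place of articulation  voiceless  voiced  
bilabial          p         b       
retroflex         ʈ         ɖ       
palatal           c         ɟ       
velar             k         ɡ       
uvular            q         —       
Every place of articulation has a voiced member except uvular, where /ɢ/ would be expected.

uvular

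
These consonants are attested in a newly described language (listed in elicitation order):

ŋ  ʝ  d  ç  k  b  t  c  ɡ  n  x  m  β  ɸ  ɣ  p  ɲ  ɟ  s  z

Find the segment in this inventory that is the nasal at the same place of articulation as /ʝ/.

/ɲ/

/ʝ/ is a voiced palatal fricative.
The nasal at the same place is a palatal nasal — in this inventory, /ɲ/.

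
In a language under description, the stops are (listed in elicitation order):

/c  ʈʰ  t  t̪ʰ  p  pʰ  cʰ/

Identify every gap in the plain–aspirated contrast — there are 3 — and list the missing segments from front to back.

place of articulation  plain     aspirated
bilabial          p         pʰ      
dental            —         t̪ʰ     
alveolar          t         —       
retroflex         —         ʈʰ      
palatal           c         cʰ      
Gaps, from front to back: dental lacks plain (/t̪/); alveolar lacks aspirated (/tʰ/); retroflex lacks plain (/ʈ/).

/t̪/, /tʰ/, /ʈ/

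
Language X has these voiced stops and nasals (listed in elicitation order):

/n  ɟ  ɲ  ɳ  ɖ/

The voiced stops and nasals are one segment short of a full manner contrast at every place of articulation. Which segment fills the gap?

/d/

alveolar: oral stop —, nasal /n/.
retroflex: oral stop /ɖ/, nasal /ɳ/.
palatal: oral stop /ɟ/, nasal /ɲ/.
The alveolar row has no oral stop member, so the gap is the alveolar oral stop /d/.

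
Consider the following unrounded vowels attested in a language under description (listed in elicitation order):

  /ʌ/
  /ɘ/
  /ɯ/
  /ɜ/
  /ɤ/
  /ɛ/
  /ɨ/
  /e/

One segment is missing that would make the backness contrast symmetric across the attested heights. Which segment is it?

/i/

height            front     central   back    
high              —         ɨ         ɯ       
high-mid          e         ɘ         ɤ       
low-mid           ɛ         ɜ         ʌ       
The high row has no front member, so the gap is the high front unrounded vowel /i/.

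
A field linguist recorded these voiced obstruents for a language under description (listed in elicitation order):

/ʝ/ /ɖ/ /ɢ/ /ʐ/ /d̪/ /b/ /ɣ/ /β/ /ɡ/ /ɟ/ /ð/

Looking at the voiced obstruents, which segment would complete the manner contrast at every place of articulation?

/ʁ/

Stop: /b/ (bilabial), /d̪/ (dental), /ɖ/ (retroflex), /ɟ/ (palatal), /ɡ/ (velar), /ɢ/ (uvular).
Fricative: /β/ (bilabial), /ð/ (dental), /ʐ/ (retroflex), /ʝ/ (palatal), /ɣ/ (velar).
The uvular row has no fricative member, so the gap is the uvular fricative /ʁ/.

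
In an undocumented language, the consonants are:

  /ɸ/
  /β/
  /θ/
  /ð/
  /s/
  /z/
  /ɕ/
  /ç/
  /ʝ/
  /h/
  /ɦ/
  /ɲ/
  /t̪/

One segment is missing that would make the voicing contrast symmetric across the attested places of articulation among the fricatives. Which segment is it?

/ʑ/

bilabial: voiceless /ɸ/, voiced /β/.
dental: voiceless /θ/, voiced /ð/.
alveolar: voiceless /s/, voiced /z/.
alveolo-palatal: voiceless /ɕ/, voiced —.
palatal: voiceless /ç/, voiced /ʝ/.
glottal: voiceless /h/, voiced /ɦ/.
The alveolo-palatal row has no voiced member, so the gap is the voiced alveolo-palatal fricative /ʑ/.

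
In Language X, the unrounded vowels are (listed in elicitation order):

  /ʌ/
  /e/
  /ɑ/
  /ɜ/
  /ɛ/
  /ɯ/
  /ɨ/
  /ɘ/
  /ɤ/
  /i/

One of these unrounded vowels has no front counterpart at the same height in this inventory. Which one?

High: /i/ ~ /ɨ/ ~ /ɯ/
High-mid: /e/ ~ /ɘ/ ~ /ɤ/
Low-mid: /ɛ/ ~ /ɜ/ ~ /ʌ/
Low: only /ɑ/ (back); no front partner.
So /ɑ/ is the unpaired segment.

/ɑ/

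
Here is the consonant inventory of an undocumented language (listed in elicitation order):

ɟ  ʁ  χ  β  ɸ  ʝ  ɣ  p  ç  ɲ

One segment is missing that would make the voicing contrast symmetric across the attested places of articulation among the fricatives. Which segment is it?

place of articulation  voiceless  voiced  
bilabial          ɸ         β       
palatal           ç         ʝ       
velar             —         ɣ       
uvular            χ         ʁ       
The velar row has no voiceless member, so the gap is the voiceless velar fricative /x/.

/x/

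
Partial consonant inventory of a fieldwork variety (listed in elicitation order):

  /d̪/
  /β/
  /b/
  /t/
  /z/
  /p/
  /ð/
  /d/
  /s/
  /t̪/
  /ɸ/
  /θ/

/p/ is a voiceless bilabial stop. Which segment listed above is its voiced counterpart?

The voiced counterpart is a voiced bilabial stop — in this inventory, /b/.

/b/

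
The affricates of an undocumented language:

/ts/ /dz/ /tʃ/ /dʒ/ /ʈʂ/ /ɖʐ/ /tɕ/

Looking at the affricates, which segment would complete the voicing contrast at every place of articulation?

Voiceless: /ts/ (alveolar), /tʃ/ (postalveolar), /ʈʂ/ (retroflex), /tɕ/ (alveolo-palatal).
Voiced: /dz/ (alveolar), /dʒ/ (postalveolar), /ɖʐ/ (retroflex).
The alveolo-palatal row has no voiced member, so the gap is the voiced alveolo-palatal affricate /dʑ/.

/dʑ/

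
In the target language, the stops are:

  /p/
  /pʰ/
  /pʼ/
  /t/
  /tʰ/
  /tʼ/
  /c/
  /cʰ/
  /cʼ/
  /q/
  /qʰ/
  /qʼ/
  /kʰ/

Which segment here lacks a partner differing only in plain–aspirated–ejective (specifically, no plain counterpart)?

Bilabial: /p/ ~ /pʰ/ ~ /pʼ/
Alveolar: /t/ ~ /tʰ/ ~ /tʼ/
Palatal: /c/ ~ /cʰ/ ~ /cʼ/
Uvular: /q/ ~ /qʰ/ ~ /qʼ/
Velar: only /kʰ/ (aspirated); no plain partner.
So /kʰ/ is the unpaired segment.

/kʰ/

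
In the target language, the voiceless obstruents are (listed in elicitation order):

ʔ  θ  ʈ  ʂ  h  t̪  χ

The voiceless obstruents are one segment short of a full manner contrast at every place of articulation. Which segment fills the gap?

dental: stop /t̪/, fricative /θ/.
retroflex: stop /ʈ/, fricative /ʂ/.
uvular: stop —, fricative /χ/.
glottal: stop /ʔ/, fricative /h/.
The uvular row has no stop member, so the gap is the uvular stop /q/.

/q/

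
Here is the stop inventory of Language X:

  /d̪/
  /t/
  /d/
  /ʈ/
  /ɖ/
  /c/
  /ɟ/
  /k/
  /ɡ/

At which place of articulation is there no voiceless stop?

place of articulation  voiceless  voiced  
dental            —         d̪      
alveolar          t         d       
retroflex         ʈ         ɖ       
palatal           c         ɟ       
velar             k         ɡ       
Every place of articulation has a voiceless member except dental, where /t̪/ would be expected.

dental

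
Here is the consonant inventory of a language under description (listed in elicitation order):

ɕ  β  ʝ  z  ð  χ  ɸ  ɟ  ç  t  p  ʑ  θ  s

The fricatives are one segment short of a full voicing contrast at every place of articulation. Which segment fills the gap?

/ʁ/

Voiceless: /ɸ/ (bilabial), /θ/ (dental), /s/ (alveolar), /ɕ/ (alveolo-palatal), /ç/ (palatal), /χ/ (uvular).
Voiced: /β/ (bilabial), /ð/ (dental), /z/ (alveolar), /ʑ/ (alveolo-palatal), /ʝ/ (palatal).
The uvular row has no voiced member, so the gap is the voiced uvular fricative /ʁ/.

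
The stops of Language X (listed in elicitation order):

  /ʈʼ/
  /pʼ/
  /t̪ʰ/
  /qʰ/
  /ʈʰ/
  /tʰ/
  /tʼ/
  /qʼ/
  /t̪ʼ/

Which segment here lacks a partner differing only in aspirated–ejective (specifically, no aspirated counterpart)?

/pʼ/

Dental: /t̪ʰ/ ~ /t̪ʼ/
Alveolar: /tʰ/ ~ /tʼ/
Retroflex: /ʈʰ/ ~ /ʈʼ/
Uvular: /qʰ/ ~ /qʼ/
Bilabial: only /pʼ/ (ejective); no aspirated partner.
So /pʼ/ is the unpaired segment.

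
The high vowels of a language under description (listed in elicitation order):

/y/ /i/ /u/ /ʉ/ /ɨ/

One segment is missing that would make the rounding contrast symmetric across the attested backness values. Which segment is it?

front: unrounded /i/, rounded /y/.
central: unrounded /ɨ/, rounded /ʉ/.
back: unrounded —, rounded /u/.
The back row has no unrounded member, so the gap is the back unrounded vowel /ɯ/.

/ɯ/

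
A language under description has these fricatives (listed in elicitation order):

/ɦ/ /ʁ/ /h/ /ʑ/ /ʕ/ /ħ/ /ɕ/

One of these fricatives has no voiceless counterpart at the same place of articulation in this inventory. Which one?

Alveolo-palatal: /ɕ/ ~ /ʑ/
Pharyngeal: /ħ/ ~ /ʕ/
Glottal: /h/ ~ /ɦ/
Uvular: only /ʁ/ (voiced); no voiceless partner.
So /ʁ/ is the unpaired segment.

/ʁ/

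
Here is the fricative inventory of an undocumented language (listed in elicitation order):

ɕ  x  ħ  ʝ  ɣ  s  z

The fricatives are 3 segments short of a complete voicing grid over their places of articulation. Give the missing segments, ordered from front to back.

/ʑ/, /ç/, /ʕ/

alveolar: voiceless /s/, voiced /z/.
alveolo-palatal: voiceless /ɕ/, voiced —.
palatal: voiceless —, voiced /ʝ/.
velar: voiceless /x/, voiced /ɣ/.
pharyngeal: voiceless /ħ/, voiced —.
Gaps, from front to back: alveolo-palatal lacks voiced (/ʑ/); palatal lacks voiceless (/ç/); pharyngeal lacks voiced (/ʕ/).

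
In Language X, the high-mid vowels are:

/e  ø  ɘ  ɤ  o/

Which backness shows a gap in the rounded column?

central

backness          unrounded  rounded 
front             e         ø       
central           ɘ         —       
back              ɤ         o       
Every backness has a rounded member except central, where /ɵ/ would be expected.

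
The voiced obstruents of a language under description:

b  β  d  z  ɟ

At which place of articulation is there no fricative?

palatal

place of articulation  stop      fricative
bilabial          b         β       
alveolar          d         z       
palatal           ɟ         —       
Every place of articulation has a fricative member except palatal, where /ʝ/ would be expected.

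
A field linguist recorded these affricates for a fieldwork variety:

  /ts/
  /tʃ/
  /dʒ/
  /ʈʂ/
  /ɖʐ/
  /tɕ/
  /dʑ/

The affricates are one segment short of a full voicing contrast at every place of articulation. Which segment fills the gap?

place of articulation  voiceless  voiced  
alveolar          ts        —       
postalveolar      tʃ        dʒ      
retroflex         ʈʂ        ɖʐ      
alveolo-palatal   tɕ        dʑ      
The alveolar row has no voiced member, so the gap is the voiced alveolar affricate /dz/.

/dz/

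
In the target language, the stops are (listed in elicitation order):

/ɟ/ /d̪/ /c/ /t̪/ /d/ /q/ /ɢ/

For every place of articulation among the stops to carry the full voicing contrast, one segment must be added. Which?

/t/

dental: voiceless /t̪/, voiced /d̪/.
alveolar: voiceless —, voiced /d/.
palatal: voiceless /c/, voiced /ɟ/.
uvular: voiceless /q/, voiced /ɢ/.
The alveolar row has no voiceless member, so the gap is the voiceless alveolar stop /t/.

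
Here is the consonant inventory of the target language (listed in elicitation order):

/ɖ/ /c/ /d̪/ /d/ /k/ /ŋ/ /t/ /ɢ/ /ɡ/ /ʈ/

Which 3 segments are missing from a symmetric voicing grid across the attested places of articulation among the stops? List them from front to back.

dental: voiceless —, voiced /d̪/.
alveolar: voiceless /t/, voiced /d/.
retroflex: voiceless /ʈ/, voiced /ɖ/.
palatal: voiceless /c/, voiced —.
velar: voiceless /k/, voiced /ɡ/.
uvular: voiceless —, voiced /ɢ/.
Gaps, from front to back: dental lacks voiceless (/t̪/); palatal lacks voiced (/ɟ/); uvular lacks voiceless (/q/).

/t̪/, /ɟ/, /q/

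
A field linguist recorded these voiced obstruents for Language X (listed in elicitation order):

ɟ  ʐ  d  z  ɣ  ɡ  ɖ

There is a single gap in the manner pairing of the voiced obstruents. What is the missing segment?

/ʝ/

alveolar: stop /d/, fricative /z/.
retroflex: stop /ɖ/, fricative /ʐ/.
palatal: stop /ɟ/, fricative —.
velar: stop /ɡ/, fricative /ɣ/.
The palatal row has no fricative member, so the gap is the palatal fricative /ʝ/.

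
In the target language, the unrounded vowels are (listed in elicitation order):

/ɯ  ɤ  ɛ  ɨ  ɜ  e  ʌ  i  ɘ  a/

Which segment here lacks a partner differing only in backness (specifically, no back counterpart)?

High: /i/ ~ /ɨ/ ~ /ɯ/
High-mid: /e/ ~ /ɘ/ ~ /ɤ/
Low-mid: /ɛ/ ~ /ɜ/ ~ /ʌ/
Low: only /a/ (front); no back partner.
So /a/ is the unpaired segment.

/a/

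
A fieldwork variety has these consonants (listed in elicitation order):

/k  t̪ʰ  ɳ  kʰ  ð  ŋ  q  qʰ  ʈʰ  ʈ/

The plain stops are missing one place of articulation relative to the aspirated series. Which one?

dental

dental: plain —, aspirated /t̪ʰ/.
retroflex: plain /ʈ/, aspirated /ʈʰ/.
velar: plain /k/, aspirated /kʰ/.
uvular: plain /q/, aspirated /qʰ/.
Every place of articulation has a plain member except dental, where /t̪/ would be expected.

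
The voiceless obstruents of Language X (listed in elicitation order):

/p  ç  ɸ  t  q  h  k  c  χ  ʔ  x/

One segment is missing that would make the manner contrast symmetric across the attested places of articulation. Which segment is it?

/s/

bilabial: stop /p/, fricative /ɸ/.
alveolar: stop /t/, fricative —.
palatal: stop /c/, fricative /ç/.
velar: stop /k/, fricative /x/.
uvular: stop /q/, fricative /χ/.
glottal: stop /ʔ/, fricative /h/.
The alveolar row has no fricative member, so the gap is the alveolar fricative /s/.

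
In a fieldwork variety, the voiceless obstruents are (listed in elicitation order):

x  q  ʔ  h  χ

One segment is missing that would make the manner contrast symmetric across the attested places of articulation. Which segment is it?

Stop: /q/ (uvular), /ʔ/ (glottal).
Fricative: /x/ (velar), /χ/ (uvular), /h/ (glottal).
The velar row has no stop member, so the gap is the velar stop /k/.

/k/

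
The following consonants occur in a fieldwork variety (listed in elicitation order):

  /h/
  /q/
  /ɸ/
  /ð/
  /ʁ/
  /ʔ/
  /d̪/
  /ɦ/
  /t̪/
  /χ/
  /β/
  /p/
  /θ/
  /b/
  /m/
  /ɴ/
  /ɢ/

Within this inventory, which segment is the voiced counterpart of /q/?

/ɢ/

/q/ is a voiceless uvular stop.
The voiced counterpart is a voiced uvular stop — in this inventory, /ɢ/.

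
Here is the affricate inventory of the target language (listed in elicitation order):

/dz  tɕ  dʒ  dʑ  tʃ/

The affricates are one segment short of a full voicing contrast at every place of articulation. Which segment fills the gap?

alveolar: voiceless —, voiced /dz/.
postalveolar: voiceless /tʃ/, voiced /dʒ/.
alveolo-palatal: voiceless /tɕ/, voiced /dʑ/.
The alveolar row has no voiceless member, so the gap is the voiceless alveolar affricate /ts/.

/ts/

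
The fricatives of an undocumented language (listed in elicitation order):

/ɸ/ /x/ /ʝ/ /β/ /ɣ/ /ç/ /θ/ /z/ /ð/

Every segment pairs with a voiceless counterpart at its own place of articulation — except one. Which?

Bilabial: /ɸ/ ~ /β/
Dental: /θ/ ~ /ð/
Palatal: /ç/ ~ /ʝ/
Velar: /x/ ~ /ɣ/
Alveolar: only /z/ (voiced); no voiceless partner.
So /z/ is the unpaired segment.

/z/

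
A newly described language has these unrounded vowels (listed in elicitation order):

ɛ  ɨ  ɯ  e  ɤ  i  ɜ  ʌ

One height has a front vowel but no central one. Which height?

high-mid

high: front /i/, central /ɨ/, back /ɯ/.
high-mid: front /e/, central —, back /ɤ/.
low-mid: front /ɛ/, central /ɜ/, back /ʌ/.
Every height has a central member except high-mid, where /ɘ/ would be expected.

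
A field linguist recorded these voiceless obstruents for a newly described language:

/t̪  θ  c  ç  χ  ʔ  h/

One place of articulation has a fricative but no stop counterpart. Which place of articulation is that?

dental: stop /t̪/, fricative /θ/.
palatal: stop /c/, fricative /ç/.
uvular: stop —, fricative /χ/.
glottal: stop /ʔ/, fricative /h/.
Every place of articulation has a stop member except uvular, where /q/ would be expected.

uvular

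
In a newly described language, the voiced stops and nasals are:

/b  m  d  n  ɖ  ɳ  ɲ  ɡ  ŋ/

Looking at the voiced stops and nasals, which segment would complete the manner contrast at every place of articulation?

bilabial: oral stop /b/, nasal /m/.
alveolar: oral stop /d/, nasal /n/.
retroflex: oral stop /ɖ/, nasal /ɳ/.
palatal: oral stop —, nasal /ɲ/.
velar: oral stop /ɡ/, nasal /ŋ/.
The palatal row has no oral stop member, so the gap is the palatal oral stop /ɟ/.

/ɟ/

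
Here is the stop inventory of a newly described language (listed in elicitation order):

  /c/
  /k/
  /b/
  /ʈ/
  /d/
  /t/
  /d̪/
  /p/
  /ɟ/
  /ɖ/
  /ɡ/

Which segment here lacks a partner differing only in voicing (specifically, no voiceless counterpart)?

Bilabial: /p/ ~ /b/
Alveolar: /t/ ~ /d/
Retroflex: /ʈ/ ~ /ɖ/
Palatal: /c/ ~ /ɟ/
Velar: /k/ ~ /ɡ/
Dental: only /d̪/ (voiced); no voiceless partner.
So /d̪/ is the unpaired segment.

/d̪/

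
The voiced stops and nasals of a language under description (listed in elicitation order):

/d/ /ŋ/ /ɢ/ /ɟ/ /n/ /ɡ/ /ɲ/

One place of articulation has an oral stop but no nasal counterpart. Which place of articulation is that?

place of articulation  oral stop  nasal   
alveolar          d         n       
palatal           ɟ         ɲ       
velar             ɡ         ŋ       
uvular            ɢ         —       
Every place of articulation has a nasal member except uvular, where /ɴ/ would be expected.

uvular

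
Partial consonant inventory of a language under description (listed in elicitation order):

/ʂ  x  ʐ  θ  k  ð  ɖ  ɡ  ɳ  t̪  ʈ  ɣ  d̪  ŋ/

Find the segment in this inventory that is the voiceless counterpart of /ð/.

/θ/

/ð/ is a voiced dental fricative.
The voiceless counterpart is a voiceless dental fricative — in this inventory, /θ/.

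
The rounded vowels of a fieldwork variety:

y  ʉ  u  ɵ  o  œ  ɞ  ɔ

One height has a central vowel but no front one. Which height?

high-mid

high: front /y/, central /ʉ/, back /u/.
high-mid: front —, central /ɵ/, back /o/.
low-mid: front /œ/, central /ɞ/, back /ɔ/.
Every height has a front member except high-mid, where /ø/ would be expected.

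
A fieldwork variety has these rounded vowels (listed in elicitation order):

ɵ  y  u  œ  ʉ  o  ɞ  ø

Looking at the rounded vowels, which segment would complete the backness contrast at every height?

height            front     central   back    
high              y         ʉ         u       
high-mid          ø         ɵ         o       
low-mid           œ         ɞ         —       
The low-mid row has no back member, so the gap is the low-mid back rounded vowel /ɔ/.

/ɔ/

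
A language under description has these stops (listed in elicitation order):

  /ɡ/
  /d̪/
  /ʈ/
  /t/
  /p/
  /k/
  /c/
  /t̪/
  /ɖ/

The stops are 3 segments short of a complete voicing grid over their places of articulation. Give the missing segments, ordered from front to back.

place of articulation  voiceless  voiced  
bilabial          p         —       
dental            t̪        d̪      
alveolar          t         —       
retroflex         ʈ         ɖ       
palatal           c         —       
velar             k         ɡ       
Gaps, from front to back: bilabial lacks voiced (/b/); alveolar lacks voiced (/d/); palatal lacks voiced (/ɟ/).

/b/, /d/, /ɟ/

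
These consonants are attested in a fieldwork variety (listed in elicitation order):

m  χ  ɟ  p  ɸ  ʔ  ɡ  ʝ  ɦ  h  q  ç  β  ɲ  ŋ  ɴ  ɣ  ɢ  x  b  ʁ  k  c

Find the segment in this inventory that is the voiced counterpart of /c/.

/ɟ/

/c/ is a voiceless palatal stop.
The voiced counterpart is a voiced palatal stop — in this inventory, /ɟ/.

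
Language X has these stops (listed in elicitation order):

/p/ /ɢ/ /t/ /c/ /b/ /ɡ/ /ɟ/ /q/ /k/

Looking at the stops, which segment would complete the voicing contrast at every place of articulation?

/d/

place of articulation  voiceless  voiced  
bilabial          p         b       
alveolar          t         —       
palatal           c         ɟ       
velar             k         ɡ       
uvular            q         ɢ       
The alveolar row has no voiced member, so the gap is the voiced alveolar stop /d/.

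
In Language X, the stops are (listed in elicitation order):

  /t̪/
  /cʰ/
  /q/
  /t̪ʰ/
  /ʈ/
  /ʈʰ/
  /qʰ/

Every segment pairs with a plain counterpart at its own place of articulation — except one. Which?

Dental: /t̪/ ~ /t̪ʰ/
Retroflex: /ʈ/ ~ /ʈʰ/
Uvular: /q/ ~ /qʰ/
Palatal: only /cʰ/ (aspirated); no plain partner.
So /cʰ/ is the unpaired segment.

/cʰ/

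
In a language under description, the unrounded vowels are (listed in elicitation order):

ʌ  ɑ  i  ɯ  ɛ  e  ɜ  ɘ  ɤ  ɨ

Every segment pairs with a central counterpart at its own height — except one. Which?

/ɑ/

High: /i/ ~ /ɨ/ ~ /ɯ/
High-mid: /e/ ~ /ɘ/ ~ /ɤ/
Low-mid: /ɛ/ ~ /ɜ/ ~ /ʌ/
Low: only /ɑ/ (back); no central partner.
So /ɑ/ is the unpaired segment.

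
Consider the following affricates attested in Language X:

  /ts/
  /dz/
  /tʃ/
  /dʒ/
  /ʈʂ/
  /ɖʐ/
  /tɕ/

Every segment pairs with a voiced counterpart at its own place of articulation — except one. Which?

Alveolar: /ts/ ~ /dz/
Postalveolar: /tʃ/ ~ /dʒ/
Retroflex: /ʈʂ/ ~ /ɖʐ/
Alveolo-palatal: only /tɕ/ (voiceless); no voiced partner.
So /tɕ/ is the unpaired segment.

/tɕ/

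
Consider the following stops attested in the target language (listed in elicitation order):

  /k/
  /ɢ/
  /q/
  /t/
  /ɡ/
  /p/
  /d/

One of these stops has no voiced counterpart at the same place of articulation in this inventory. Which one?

Alveolar: /t/ ~ /d/
Velar: /k/ ~ /ɡ/
Uvular: /q/ ~ /ɢ/
Bilabial: only /p/ (voiceless); no voiced partner.
So /p/ is the unpaired segment.

/p/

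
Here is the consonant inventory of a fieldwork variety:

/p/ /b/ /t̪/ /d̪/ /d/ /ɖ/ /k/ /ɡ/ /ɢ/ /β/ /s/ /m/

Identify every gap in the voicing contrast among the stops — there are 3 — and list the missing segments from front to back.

Voiceless: /p/ (bilabial), /t̪/ (dental), /k/ (velar).
Voiced: /b/ (bilabial), /d̪/ (dental), /d/ (alveolar), /ɖ/ (retroflex), /ɡ/ (velar), /ɢ/ (uvular).
Gaps, from front to back: alveolar lacks voiceless (/t/); retroflex lacks voiceless (/ʈ/); uvular lacks voiceless (/q/).

/t/, /ʈ/, /q/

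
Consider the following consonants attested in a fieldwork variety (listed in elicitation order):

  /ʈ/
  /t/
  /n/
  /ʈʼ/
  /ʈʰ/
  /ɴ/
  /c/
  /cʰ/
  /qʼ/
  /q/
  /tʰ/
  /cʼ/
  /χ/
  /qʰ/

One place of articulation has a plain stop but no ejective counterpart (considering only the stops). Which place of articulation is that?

place of articulation  plain     aspirated  ejective
alveolar          t         tʰ        —       
retroflex         ʈ         ʈʰ        ʈʼ      
palatal           c         cʰ        cʼ      
uvular            q         qʰ        qʼ      
Every place of articulation has an ejective member except alveolar, where /tʼ/ would be expected.

alveolar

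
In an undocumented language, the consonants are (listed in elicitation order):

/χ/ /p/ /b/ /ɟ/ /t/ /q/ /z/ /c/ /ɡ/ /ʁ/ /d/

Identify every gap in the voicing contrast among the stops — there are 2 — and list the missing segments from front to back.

Voiceless: /p/ (bilabial), /t/ (alveolar), /c/ (palatal), /q/ (uvular).
Voiced: /b/ (bilabial), /d/ (alveolar), /ɟ/ (palatal), /ɡ/ (velar).
Gaps, from front to back: velar lacks voiceless (/k/); uvular lacks voiced (/ɢ/).

/k/, /ɢ/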